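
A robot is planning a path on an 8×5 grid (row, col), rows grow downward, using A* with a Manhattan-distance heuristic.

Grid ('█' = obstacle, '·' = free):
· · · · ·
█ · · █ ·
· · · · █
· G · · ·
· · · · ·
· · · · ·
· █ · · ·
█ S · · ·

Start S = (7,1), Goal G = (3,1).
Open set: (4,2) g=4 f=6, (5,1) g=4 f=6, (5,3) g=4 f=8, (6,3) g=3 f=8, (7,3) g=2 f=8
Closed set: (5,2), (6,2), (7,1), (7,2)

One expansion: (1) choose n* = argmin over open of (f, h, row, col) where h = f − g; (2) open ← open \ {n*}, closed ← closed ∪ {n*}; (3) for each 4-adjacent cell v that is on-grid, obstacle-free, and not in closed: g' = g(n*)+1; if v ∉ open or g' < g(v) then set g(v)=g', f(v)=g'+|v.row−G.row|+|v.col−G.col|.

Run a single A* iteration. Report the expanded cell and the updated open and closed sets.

step 1: expand (4,2) (f=6, h=2) → closed; open now [(3,2) g=5 f=6, (4,1) g=5 f=6, (4,3) g=5 f=8, (5,1) g=4 f=6, (5,3) g=4 f=8, (6,3) g=3 f=8, (7,3) g=2 f=8]

expanded=(4,2); open=[(3,2) g=5 f=6, (4,1) g=5 f=6, (4,3) g=5 f=8, (5,1) g=4 f=6, (5,3) g=4 f=8, (6,3) g=3 f=8, (7,3) g=2 f=8]; closed=[(4,2), (5,2), (6,2), (7,1), (7,2)]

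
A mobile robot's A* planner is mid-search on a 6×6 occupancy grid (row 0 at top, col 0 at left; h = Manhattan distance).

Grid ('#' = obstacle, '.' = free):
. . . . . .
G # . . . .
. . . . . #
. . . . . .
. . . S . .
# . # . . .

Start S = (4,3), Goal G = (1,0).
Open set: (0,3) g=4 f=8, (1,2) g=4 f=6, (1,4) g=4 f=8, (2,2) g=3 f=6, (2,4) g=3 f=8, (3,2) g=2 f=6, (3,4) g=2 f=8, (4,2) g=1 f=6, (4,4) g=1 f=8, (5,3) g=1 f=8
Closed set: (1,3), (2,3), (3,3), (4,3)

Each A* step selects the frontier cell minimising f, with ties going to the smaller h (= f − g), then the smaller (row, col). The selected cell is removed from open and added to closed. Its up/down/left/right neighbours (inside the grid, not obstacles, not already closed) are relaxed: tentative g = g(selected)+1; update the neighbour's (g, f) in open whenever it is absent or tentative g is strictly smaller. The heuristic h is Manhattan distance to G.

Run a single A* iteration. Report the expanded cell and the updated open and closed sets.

expanded=(1,2); open=[(0,2) g=5 f=8, (0,3) g=4 f=8, (1,4) g=4 f=8, (2,2) g=3 f=6, (2,4) g=3 f=8, (3,2) g=2 f=6, (3,4) g=2 f=8, (4,2) g=1 f=6, (4,4) g=1 f=8, (5,3) g=1 f=8]; closed=[(1,2), (1,3), (2,3), (3,3), (4,3)]

step 1: expand (1,2) (f=6, h=2) → closed; open now [(0,2) g=5 f=8, (0,3) g=4 f=8, (1,4) g=4 f=8, (2,2) g=3 f=6, (2,4) g=3 f=8, (3,2) g=2 f=6, (3,4) g=2 f=8, (4,2) g=1 f=6, (4,4) g=1 f=8, (5,3) g=1 f=8]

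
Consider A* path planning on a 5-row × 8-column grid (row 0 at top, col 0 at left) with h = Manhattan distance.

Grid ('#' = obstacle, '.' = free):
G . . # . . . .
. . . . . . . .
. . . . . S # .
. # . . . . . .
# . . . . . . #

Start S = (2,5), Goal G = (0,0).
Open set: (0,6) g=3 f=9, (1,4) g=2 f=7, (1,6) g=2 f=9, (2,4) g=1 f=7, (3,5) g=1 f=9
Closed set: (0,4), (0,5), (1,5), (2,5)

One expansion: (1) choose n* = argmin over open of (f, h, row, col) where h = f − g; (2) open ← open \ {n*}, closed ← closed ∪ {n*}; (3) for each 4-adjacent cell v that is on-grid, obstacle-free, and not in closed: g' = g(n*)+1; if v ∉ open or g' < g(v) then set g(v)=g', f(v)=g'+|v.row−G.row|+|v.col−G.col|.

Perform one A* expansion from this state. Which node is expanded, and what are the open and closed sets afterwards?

step 1: expand (1,4) (f=7, h=5) → closed; open now [(0,6) g=3 f=9, (1,3) g=3 f=7, (1,6) g=2 f=9, (2,4) g=1 f=7, (3,5) g=1 f=9]

expanded=(1,4); open=[(0,6) g=3 f=9, (1,3) g=3 f=7, (1,6) g=2 f=9, (2,4) g=1 f=7, (3,5) g=1 f=9]; closed=[(0,4), (0,5), (1,4), (1,5), (2,5)]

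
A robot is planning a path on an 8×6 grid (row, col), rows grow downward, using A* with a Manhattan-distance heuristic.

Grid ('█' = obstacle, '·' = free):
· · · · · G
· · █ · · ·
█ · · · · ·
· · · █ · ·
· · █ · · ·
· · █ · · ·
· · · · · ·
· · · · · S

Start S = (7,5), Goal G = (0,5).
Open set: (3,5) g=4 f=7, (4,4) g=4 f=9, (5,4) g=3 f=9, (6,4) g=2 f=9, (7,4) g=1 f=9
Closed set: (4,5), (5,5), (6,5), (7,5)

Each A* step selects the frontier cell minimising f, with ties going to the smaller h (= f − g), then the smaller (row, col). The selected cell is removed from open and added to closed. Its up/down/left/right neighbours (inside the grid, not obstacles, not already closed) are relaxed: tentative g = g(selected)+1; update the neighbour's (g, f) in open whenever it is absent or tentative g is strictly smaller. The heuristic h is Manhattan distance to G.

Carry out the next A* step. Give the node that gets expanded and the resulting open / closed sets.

step 1: expand (3,5) (f=7, h=3) → closed; open now [(2,5) g=5 f=7, (3,4) g=5 f=9, (4,4) g=4 f=9, (5,4) g=3 f=9, (6,4) g=2 f=9, (7,4) g=1 f=9]

expanded=(3,5); open=[(2,5) g=5 f=7, (3,4) g=5 f=9, (4,4) g=4 f=9, (5,4) g=3 f=9, (6,4) g=2 f=9, (7,4) g=1 f=9]; closed=[(3,5), (4,5), (5,5), (6,5), (7,5)]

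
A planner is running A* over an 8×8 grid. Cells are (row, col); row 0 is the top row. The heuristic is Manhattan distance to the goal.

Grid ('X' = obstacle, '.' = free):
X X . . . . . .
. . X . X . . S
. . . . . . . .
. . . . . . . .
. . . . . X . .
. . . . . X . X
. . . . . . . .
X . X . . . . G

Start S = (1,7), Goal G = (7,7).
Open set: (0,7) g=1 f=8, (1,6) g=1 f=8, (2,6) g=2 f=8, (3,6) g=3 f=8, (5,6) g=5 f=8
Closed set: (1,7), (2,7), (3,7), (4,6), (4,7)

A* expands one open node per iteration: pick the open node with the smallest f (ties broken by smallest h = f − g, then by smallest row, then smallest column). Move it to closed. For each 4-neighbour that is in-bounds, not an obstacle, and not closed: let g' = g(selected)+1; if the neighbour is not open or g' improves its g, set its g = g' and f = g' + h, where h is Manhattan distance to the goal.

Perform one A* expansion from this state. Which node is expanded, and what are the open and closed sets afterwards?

expanded=(5,6); open=[(0,7) g=1 f=8, (1,6) g=1 f=8, (2,6) g=2 f=8, (3,6) g=3 f=8, (6,6) g=6 f=8]; closed=[(1,7), (2,7), (3,7), (4,6), (4,7), (5,6)]

step 1: expand (5,6) (f=8, h=3) → closed; open now [(0,7) g=1 f=8, (1,6) g=1 f=8, (2,6) g=2 f=8, (3,6) g=3 f=8, (6,6) g=6 f=8]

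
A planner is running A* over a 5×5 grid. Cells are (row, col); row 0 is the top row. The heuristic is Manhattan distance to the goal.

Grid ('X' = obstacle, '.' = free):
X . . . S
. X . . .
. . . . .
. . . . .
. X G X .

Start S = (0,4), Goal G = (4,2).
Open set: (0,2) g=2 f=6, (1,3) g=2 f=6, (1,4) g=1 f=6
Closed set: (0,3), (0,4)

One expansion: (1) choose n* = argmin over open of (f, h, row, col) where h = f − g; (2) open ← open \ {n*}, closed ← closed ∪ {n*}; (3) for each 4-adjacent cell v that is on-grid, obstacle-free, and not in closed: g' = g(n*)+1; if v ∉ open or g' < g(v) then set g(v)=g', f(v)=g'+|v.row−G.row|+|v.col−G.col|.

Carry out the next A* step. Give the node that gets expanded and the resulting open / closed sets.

step 1: expand (0,2) (f=6, h=4) → closed; open now [(0,1) g=3 f=8, (1,2) g=3 f=6, (1,3) g=2 f=6, (1,4) g=1 f=6]

expanded=(0,2); open=[(0,1) g=3 f=8, (1,2) g=3 f=6, (1,3) g=2 f=6, (1,4) g=1 f=6]; closed=[(0,2), (0,3), (0,4)]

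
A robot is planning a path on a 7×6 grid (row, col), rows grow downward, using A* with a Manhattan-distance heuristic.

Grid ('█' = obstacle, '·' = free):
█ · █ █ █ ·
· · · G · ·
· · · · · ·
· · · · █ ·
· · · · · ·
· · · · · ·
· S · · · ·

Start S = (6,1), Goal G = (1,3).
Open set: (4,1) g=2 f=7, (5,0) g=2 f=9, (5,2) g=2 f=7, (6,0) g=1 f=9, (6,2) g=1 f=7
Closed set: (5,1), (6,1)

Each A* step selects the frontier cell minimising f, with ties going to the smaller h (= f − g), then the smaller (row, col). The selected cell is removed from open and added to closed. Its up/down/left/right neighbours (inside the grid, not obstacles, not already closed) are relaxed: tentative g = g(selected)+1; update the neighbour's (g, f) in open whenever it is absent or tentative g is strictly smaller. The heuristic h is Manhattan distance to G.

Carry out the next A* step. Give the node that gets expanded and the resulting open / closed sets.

expanded=(4,1); open=[(3,1) g=3 f=7, (4,0) g=3 f=9, (4,2) g=3 f=7, (5,0) g=2 f=9, (5,2) g=2 f=7, (6,0) g=1 f=9, (6,2) g=1 f=7]; closed=[(4,1), (5,1), (6,1)]

step 1: expand (4,1) (f=7, h=5) → closed; open now [(3,1) g=3 f=7, (4,0) g=3 f=9, (4,2) g=3 f=7, (5,0) g=2 f=9, (5,2) g=2 f=7, (6,0) g=1 f=9, (6,2) g=1 f=7]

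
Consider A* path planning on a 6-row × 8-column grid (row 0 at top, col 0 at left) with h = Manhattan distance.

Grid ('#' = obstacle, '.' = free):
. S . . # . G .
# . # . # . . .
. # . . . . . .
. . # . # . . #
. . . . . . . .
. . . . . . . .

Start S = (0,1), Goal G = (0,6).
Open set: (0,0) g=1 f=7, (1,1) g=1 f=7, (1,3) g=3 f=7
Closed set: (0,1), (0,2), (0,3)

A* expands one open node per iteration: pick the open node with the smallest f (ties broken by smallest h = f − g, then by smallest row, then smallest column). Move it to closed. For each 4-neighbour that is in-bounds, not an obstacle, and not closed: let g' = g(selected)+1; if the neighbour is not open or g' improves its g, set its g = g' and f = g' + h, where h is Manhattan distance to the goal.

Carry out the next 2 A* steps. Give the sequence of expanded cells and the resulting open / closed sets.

step 1: expand (1,3) (f=7, h=4) → closed; open now [(0,0) g=1 f=7, (1,1) g=1 f=7, (2,3) g=4 f=9]
step 2: expand (0,0) (f=7, h=6) → closed; open now [(1,1) g=1 f=7, (2,3) g=4 f=9]

order=[(1,3) → (0,0)]; open=[(1,1) g=1 f=7, (2,3) g=4 f=9]; closed=[(0,0), (0,1), (0,2), (0,3), (1,3)]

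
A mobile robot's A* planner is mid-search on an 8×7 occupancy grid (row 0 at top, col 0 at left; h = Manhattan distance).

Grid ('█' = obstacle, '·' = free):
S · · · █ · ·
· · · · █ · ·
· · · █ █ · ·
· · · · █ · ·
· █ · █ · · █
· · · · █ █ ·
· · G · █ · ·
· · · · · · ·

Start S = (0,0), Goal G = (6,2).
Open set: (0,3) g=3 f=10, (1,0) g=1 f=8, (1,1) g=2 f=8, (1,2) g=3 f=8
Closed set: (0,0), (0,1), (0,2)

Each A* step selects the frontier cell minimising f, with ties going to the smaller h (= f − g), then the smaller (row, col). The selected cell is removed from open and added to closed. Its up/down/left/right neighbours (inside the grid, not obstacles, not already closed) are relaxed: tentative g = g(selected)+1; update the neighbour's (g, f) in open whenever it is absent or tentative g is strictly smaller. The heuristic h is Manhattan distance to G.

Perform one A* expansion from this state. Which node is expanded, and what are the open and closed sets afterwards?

expanded=(1,2); open=[(0,3) g=3 f=10, (1,0) g=1 f=8, (1,1) g=2 f=8, (1,3) g=4 f=10, (2,2) g=4 f=8]; closed=[(0,0), (0,1), (0,2), (1,2)]

step 1: expand (1,2) (f=8, h=5) → closed; open now [(0,3) g=3 f=10, (1,0) g=1 f=8, (1,1) g=2 f=8, (1,3) g=4 f=10, (2,2) g=4 f=8]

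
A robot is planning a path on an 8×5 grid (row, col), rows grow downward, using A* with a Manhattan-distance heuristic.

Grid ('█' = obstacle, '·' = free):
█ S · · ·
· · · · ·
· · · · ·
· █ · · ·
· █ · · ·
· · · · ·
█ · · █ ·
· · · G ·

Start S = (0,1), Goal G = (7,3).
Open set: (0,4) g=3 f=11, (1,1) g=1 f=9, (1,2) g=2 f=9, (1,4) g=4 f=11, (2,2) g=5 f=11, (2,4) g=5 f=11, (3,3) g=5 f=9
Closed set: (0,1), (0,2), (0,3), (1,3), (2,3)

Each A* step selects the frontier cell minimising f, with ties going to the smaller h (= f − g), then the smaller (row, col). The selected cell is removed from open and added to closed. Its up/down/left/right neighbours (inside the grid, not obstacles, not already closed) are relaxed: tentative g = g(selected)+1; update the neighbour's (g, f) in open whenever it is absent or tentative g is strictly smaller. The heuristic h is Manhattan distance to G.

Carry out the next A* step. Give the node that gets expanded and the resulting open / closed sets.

step 1: expand (3,3) (f=9, h=4) → closed; open now [(0,4) g=3 f=11, (1,1) g=1 f=9, (1,2) g=2 f=9, (1,4) g=4 f=11, (2,2) g=5 f=11, (2,4) g=5 f=11, (3,2) g=6 f=11, (3,4) g=6 f=11, (4,3) g=6 f=9]

expanded=(3,3); open=[(0,4) g=3 f=11, (1,1) g=1 f=9, (1,2) g=2 f=9, (1,4) g=4 f=11, (2,2) g=5 f=11, (2,4) g=5 f=11, (3,2) g=6 f=11, (3,4) g=6 f=11, (4,3) g=6 f=9]; closed=[(0,1), (0,2), (0,3), (1,3), (2,3), (3,3)]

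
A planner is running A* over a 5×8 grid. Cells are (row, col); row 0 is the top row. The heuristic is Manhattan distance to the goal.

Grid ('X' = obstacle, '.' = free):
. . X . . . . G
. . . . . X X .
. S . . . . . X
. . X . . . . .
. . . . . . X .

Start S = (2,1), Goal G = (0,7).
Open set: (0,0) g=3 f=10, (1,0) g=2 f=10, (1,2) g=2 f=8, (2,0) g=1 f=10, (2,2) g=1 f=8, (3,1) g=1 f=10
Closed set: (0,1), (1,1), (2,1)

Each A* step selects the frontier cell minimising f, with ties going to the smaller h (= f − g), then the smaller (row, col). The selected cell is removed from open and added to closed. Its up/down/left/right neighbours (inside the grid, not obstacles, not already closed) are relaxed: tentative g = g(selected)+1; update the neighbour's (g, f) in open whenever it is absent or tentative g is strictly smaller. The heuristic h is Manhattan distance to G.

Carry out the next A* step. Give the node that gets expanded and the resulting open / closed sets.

expanded=(1,2); open=[(0,0) g=3 f=10, (1,0) g=2 f=10, (1,3) g=3 f=8, (2,0) g=1 f=10, (2,2) g=1 f=8, (3,1) g=1 f=10]; closed=[(0,1), (1,1), (1,2), (2,1)]

step 1: expand (1,2) (f=8, h=6) → closed; open now [(0,0) g=3 f=10, (1,0) g=2 f=10, (1,3) g=3 f=8, (2,0) g=1 f=10, (2,2) g=1 f=8, (3,1) g=1 f=10]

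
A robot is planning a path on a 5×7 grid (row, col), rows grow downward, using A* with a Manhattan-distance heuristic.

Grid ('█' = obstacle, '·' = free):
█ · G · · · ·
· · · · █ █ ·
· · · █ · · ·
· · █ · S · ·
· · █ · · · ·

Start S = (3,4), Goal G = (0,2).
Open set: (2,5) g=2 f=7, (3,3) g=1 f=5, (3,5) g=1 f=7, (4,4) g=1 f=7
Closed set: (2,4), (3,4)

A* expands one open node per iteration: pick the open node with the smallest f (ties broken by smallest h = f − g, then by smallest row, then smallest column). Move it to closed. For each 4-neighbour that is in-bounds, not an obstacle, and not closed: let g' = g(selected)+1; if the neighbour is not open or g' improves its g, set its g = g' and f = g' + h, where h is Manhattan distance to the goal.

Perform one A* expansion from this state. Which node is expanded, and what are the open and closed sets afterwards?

step 1: expand (3,3) (f=5, h=4) → closed; open now [(2,5) g=2 f=7, (3,5) g=1 f=7, (4,3) g=2 f=7, (4,4) g=1 f=7]

expanded=(3,3); open=[(2,5) g=2 f=7, (3,5) g=1 f=7, (4,3) g=2 f=7, (4,4) g=1 f=7]; closed=[(2,4), (3,3), (3,4)]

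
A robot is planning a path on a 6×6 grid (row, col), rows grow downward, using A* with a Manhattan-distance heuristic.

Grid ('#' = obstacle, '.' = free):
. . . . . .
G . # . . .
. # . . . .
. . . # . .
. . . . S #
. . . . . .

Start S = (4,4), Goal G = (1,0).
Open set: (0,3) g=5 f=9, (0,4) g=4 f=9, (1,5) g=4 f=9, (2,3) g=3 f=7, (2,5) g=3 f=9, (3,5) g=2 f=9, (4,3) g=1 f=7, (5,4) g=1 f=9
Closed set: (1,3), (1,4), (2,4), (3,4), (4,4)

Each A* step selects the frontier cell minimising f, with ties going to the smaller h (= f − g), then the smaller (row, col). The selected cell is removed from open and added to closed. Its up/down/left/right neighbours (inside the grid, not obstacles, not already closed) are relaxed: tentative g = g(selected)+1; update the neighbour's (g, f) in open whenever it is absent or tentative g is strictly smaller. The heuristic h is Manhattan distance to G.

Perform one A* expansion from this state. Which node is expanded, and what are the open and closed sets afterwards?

expanded=(2,3); open=[(0,3) g=5 f=9, (0,4) g=4 f=9, (1,5) g=4 f=9, (2,2) g=4 f=7, (2,5) g=3 f=9, (3,5) g=2 f=9, (4,3) g=1 f=7, (5,4) g=1 f=9]; closed=[(1,3), (1,4), (2,3), (2,4), (3,4), (4,4)]

step 1: expand (2,3) (f=7, h=4) → closed; open now [(0,3) g=5 f=9, (0,4) g=4 f=9, (1,5) g=4 f=9, (2,2) g=4 f=7, (2,5) g=3 f=9, (3,5) g=2 f=9, (4,3) g=1 f=7, (5,4) g=1 f=9]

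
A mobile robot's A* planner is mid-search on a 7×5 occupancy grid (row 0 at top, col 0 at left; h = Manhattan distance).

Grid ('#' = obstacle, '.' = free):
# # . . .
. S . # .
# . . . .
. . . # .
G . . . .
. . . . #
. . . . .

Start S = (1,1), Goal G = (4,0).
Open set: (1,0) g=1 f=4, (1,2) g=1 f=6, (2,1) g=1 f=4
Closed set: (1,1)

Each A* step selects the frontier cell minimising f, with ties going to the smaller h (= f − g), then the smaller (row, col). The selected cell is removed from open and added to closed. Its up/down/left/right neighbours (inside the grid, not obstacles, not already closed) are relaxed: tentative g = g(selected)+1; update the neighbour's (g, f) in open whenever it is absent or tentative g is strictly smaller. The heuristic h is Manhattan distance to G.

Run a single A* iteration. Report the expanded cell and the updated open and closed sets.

expanded=(1,0); open=[(1,2) g=1 f=6, (2,1) g=1 f=4]; closed=[(1,0), (1,1)]

step 1: expand (1,0) (f=4, h=3) → closed; open now [(1,2) g=1 f=6, (2,1) g=1 f=4]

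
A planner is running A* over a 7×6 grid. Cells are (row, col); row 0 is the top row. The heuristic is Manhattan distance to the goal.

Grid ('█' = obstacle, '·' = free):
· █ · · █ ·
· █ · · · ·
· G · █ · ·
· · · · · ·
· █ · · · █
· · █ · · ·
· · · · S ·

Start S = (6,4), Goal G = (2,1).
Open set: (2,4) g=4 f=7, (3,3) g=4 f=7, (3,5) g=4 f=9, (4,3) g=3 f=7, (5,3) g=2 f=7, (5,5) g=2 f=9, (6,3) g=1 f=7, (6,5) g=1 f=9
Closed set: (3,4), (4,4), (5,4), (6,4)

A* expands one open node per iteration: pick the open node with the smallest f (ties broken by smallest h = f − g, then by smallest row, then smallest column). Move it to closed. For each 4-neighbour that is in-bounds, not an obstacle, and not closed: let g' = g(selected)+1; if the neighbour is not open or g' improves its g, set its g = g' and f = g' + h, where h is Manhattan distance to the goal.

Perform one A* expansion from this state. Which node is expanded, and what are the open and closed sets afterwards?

step 1: expand (2,4) (f=7, h=3) → closed; open now [(1,4) g=5 f=9, (2,5) g=5 f=9, (3,3) g=4 f=7, (3,5) g=4 f=9, (4,3) g=3 f=7, (5,3) g=2 f=7, (5,5) g=2 f=9, (6,3) g=1 f=7, (6,5) g=1 f=9]

expanded=(2,4); open=[(1,4) g=5 f=9, (2,5) g=5 f=9, (3,3) g=4 f=7, (3,5) g=4 f=9, (4,3) g=3 f=7, (5,3) g=2 f=7, (5,5) g=2 f=9, (6,3) g=1 f=7, (6,5) g=1 f=9]; closed=[(2,4), (3,4), (4,4), (5,4), (6,4)]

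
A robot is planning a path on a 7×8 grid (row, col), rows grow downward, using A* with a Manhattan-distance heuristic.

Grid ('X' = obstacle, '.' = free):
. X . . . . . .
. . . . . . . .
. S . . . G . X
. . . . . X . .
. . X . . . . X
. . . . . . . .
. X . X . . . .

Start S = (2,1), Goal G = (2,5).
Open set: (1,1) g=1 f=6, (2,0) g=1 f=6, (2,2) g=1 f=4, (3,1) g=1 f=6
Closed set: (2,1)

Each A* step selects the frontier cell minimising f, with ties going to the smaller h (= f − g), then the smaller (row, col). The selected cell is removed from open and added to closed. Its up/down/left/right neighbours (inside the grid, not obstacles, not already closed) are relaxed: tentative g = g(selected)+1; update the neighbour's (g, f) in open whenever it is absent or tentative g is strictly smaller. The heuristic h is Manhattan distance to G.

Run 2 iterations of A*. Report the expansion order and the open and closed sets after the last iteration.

step 1: expand (2,2) (f=4, h=3) → closed; open now [(1,1) g=1 f=6, (1,2) g=2 f=6, (2,0) g=1 f=6, (2,3) g=2 f=4, (3,1) g=1 f=6, (3,2) g=2 f=6]
step 2: expand (2,3) (f=4, h=2) → closed; open now [(1,1) g=1 f=6, (1,2) g=2 f=6, (1,3) g=3 f=6, (2,0) g=1 f=6, (2,4) g=3 f=4, (3,1) g=1 f=6, (3,2) g=2 f=6, (3,3) g=3 f=6]

order=[(2,2) → (2,3)]; open=[(1,1) g=1 f=6, (1,2) g=2 f=6, (1,3) g=3 f=6, (2,0) g=1 f=6, (2,4) g=3 f=4, (3,1) g=1 f=6, (3,2) g=2 f=6, (3,3) g=3 f=6]; closed=[(2,1), (2,2), (2,3)]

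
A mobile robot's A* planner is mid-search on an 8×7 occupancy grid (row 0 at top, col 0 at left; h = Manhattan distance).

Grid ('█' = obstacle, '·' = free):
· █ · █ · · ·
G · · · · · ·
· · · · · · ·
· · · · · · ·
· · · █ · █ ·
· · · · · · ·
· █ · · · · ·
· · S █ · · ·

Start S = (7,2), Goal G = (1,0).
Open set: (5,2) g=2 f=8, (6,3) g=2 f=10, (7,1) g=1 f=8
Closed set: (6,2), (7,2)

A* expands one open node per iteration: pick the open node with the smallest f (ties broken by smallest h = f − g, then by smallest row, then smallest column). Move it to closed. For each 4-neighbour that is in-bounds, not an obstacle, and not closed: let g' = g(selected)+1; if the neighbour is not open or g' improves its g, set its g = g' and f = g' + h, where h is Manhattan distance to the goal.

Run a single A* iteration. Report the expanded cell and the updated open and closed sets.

expanded=(5,2); open=[(4,2) g=3 f=8, (5,1) g=3 f=8, (5,3) g=3 f=10, (6,3) g=2 f=10, (7,1) g=1 f=8]; closed=[(5,2), (6,2), (7,2)]

step 1: expand (5,2) (f=8, h=6) → closed; open now [(4,2) g=3 f=8, (5,1) g=3 f=8, (5,3) g=3 f=10, (6,3) g=2 f=10, (7,1) g=1 f=8]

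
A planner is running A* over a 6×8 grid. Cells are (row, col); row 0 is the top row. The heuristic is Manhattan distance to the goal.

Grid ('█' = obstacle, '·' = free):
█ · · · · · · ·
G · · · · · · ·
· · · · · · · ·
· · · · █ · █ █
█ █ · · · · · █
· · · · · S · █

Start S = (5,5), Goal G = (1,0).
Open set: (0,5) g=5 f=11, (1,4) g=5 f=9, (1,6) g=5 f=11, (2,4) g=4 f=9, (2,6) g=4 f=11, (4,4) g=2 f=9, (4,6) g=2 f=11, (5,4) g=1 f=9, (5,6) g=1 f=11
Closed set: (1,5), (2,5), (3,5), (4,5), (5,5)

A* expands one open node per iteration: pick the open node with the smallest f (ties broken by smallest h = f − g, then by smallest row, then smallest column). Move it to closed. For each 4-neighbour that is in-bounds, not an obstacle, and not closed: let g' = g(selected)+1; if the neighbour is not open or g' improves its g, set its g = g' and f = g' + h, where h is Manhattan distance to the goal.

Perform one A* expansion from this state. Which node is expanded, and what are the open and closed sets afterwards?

step 1: expand (1,4) (f=9, h=4) → closed; open now [(0,4) g=6 f=11, (0,5) g=5 f=11, (1,3) g=6 f=9, (1,6) g=5 f=11, (2,4) g=4 f=9, (2,6) g=4 f=11, (4,4) g=2 f=9, (4,6) g=2 f=11, (5,4) g=1 f=9, (5,6) g=1 f=11]

expanded=(1,4); open=[(0,4) g=6 f=11, (0,5) g=5 f=11, (1,3) g=6 f=9, (1,6) g=5 f=11, (2,4) g=4 f=9, (2,6) g=4 f=11, (4,4) g=2 f=9, (4,6) g=2 f=11, (5,4) g=1 f=9, (5,6) g=1 f=11]; closed=[(1,4), (1,5), (2,5), (3,5), (4,5), (5,5)]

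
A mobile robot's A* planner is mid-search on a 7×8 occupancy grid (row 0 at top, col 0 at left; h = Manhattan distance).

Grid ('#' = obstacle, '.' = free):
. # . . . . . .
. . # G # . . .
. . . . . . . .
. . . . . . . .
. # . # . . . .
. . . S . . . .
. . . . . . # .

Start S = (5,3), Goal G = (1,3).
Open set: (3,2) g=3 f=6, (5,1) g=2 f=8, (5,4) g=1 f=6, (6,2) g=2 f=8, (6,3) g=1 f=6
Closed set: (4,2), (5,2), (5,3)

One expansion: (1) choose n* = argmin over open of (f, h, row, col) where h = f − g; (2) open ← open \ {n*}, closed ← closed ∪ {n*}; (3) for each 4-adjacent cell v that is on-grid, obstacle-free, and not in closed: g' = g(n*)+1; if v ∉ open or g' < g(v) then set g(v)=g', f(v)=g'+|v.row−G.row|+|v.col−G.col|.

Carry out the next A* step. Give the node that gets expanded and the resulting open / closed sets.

expanded=(3,2); open=[(2,2) g=4 f=6, (3,1) g=4 f=8, (3,3) g=4 f=6, (5,1) g=2 f=8, (5,4) g=1 f=6, (6,2) g=2 f=8, (6,3) g=1 f=6]; closed=[(3,2), (4,2), (5,2), (5,3)]

step 1: expand (3,2) (f=6, h=3) → closed; open now [(2,2) g=4 f=6, (3,1) g=4 f=8, (3,3) g=4 f=6, (5,1) g=2 f=8, (5,4) g=1 f=6, (6,2) g=2 f=8, (6,3) g=1 f=6]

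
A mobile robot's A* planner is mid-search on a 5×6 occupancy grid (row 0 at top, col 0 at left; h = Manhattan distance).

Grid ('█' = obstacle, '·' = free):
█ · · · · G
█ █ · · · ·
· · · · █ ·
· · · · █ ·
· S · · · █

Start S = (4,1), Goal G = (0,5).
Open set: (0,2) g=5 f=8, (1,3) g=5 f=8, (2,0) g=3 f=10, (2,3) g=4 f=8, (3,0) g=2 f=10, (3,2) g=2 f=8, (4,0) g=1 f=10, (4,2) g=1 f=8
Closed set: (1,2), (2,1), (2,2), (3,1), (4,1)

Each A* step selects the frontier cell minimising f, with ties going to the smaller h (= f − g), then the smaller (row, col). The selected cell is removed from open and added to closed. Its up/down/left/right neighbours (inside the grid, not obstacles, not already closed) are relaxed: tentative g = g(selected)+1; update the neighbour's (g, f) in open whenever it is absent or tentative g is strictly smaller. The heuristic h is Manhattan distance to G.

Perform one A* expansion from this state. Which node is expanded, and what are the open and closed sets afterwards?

expanded=(0,2); open=[(0,1) g=6 f=10, (0,3) g=6 f=8, (1,3) g=5 f=8, (2,0) g=3 f=10, (2,3) g=4 f=8, (3,0) g=2 f=10, (3,2) g=2 f=8, (4,0) g=1 f=10, (4,2) g=1 f=8]; closed=[(0,2), (1,2), (2,1), (2,2), (3,1), (4,1)]

step 1: expand (0,2) (f=8, h=3) → closed; open now [(0,1) g=6 f=10, (0,3) g=6 f=8, (1,3) g=5 f=8, (2,0) g=3 f=10, (2,3) g=4 f=8, (3,0) g=2 f=10, (3,2) g=2 f=8, (4,0) g=1 f=10, (4,2) g=1 f=8]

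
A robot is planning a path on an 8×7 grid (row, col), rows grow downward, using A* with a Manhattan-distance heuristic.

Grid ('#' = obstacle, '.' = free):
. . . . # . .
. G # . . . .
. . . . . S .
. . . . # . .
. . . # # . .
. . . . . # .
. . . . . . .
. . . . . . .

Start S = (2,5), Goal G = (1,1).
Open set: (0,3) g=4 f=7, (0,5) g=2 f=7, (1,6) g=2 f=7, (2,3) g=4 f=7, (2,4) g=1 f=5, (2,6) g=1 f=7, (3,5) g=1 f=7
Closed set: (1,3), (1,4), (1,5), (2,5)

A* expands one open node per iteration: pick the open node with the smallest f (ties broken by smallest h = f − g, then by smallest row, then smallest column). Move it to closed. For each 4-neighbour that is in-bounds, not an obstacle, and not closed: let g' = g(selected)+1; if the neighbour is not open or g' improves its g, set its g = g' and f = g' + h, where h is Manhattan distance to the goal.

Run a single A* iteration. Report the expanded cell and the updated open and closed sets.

expanded=(2,4); open=[(0,3) g=4 f=7, (0,5) g=2 f=7, (1,6) g=2 f=7, (2,3) g=2 f=5, (2,6) g=1 f=7, (3,5) g=1 f=7]; closed=[(1,3), (1,4), (1,5), (2,4), (2,5)]

step 1: expand (2,4) (f=5, h=4) → closed; open now [(0,3) g=4 f=7, (0,5) g=2 f=7, (1,6) g=2 f=7, (2,3) g=2 f=5, (2,6) g=1 f=7, (3,5) g=1 f=7]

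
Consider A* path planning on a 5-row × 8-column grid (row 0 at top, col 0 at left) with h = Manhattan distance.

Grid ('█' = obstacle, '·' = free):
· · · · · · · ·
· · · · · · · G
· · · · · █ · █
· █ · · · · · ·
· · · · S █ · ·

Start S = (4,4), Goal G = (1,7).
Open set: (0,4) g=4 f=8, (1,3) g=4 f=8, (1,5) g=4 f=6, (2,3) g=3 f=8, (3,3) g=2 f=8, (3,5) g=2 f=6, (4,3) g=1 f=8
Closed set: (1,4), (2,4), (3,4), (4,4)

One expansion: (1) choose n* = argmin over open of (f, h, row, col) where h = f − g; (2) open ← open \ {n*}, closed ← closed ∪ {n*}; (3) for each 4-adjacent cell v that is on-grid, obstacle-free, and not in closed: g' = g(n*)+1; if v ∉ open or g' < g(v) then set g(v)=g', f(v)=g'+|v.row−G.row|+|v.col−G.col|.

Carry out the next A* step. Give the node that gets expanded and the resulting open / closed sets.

step 1: expand (1,5) (f=6, h=2) → closed; open now [(0,4) g=4 f=8, (0,5) g=5 f=8, (1,3) g=4 f=8, (1,6) g=5 f=6, (2,3) g=3 f=8, (3,3) g=2 f=8, (3,5) g=2 f=6, (4,3) g=1 f=8]

expanded=(1,5); open=[(0,4) g=4 f=8, (0,5) g=5 f=8, (1,3) g=4 f=8, (1,6) g=5 f=6, (2,3) g=3 f=8, (3,3) g=2 f=8, (3,5) g=2 f=6, (4,3) g=1 f=8]; closed=[(1,4), (1,5), (2,4), (3,4), (4,4)]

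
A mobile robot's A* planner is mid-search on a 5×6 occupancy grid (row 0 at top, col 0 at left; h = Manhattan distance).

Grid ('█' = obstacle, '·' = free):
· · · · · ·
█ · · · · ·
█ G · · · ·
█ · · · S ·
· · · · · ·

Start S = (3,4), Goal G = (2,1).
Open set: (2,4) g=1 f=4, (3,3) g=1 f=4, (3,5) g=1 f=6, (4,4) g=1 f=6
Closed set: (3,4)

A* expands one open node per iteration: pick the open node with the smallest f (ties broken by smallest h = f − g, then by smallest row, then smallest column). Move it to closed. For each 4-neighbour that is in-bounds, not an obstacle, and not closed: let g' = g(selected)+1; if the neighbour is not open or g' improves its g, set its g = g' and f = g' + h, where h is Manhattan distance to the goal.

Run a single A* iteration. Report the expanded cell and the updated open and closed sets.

expanded=(2,4); open=[(1,4) g=2 f=6, (2,3) g=2 f=4, (2,5) g=2 f=6, (3,3) g=1 f=4, (3,5) g=1 f=6, (4,4) g=1 f=6]; closed=[(2,4), (3,4)]

step 1: expand (2,4) (f=4, h=3) → closed; open now [(1,4) g=2 f=6, (2,3) g=2 f=4, (2,5) g=2 f=6, (3,3) g=1 f=4, (3,5) g=1 f=6, (4,4) g=1 f=6]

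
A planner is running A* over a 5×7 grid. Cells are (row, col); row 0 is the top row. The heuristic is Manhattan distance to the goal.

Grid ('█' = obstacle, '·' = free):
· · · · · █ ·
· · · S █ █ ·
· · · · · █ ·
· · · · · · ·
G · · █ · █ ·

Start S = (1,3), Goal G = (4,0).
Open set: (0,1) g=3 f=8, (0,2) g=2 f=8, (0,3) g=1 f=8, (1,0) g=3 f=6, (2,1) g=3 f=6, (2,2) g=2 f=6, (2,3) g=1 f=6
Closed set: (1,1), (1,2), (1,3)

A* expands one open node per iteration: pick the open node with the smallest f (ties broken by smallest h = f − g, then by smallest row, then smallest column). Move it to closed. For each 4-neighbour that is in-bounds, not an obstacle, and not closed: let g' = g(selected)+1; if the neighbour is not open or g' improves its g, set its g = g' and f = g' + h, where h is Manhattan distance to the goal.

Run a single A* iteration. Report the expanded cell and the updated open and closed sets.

step 1: expand (1,0) (f=6, h=3) → closed; open now [(0,0) g=4 f=8, (0,1) g=3 f=8, (0,2) g=2 f=8, (0,3) g=1 f=8, (2,0) g=4 f=6, (2,1) g=3 f=6, (2,2) g=2 f=6, (2,3) g=1 f=6]

expanded=(1,0); open=[(0,0) g=4 f=8, (0,1) g=3 f=8, (0,2) g=2 f=8, (0,3) g=1 f=8, (2,0) g=4 f=6, (2,1) g=3 f=6, (2,2) g=2 f=6, (2,3) g=1 f=6]; closed=[(1,0), (1,1), (1,2), (1,3)]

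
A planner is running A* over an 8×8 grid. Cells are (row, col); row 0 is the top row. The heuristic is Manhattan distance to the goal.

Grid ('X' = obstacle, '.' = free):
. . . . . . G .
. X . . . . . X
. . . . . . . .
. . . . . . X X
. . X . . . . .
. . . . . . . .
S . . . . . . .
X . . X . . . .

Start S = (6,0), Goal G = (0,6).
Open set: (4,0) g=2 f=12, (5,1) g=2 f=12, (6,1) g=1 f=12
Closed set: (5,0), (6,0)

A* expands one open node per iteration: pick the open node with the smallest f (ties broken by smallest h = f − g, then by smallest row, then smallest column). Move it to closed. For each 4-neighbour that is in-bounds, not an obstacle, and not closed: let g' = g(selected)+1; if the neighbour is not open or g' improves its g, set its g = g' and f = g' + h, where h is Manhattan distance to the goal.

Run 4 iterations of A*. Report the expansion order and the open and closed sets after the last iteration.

order=[(4,0) → (3,0) → (2,0) → (1,0)]; open=[(0,0) g=6 f=12, (2,1) g=5 f=12, (3,1) g=4 f=12, (4,1) g=3 f=12, (5,1) g=2 f=12, (6,1) g=1 f=12]; closed=[(1,0), (2,0), (3,0), (4,0), (5,0), (6,0)]

step 1: expand (4,0) (f=12, h=10) → closed; open now [(3,0) g=3 f=12, (4,1) g=3 f=12, (5,1) g=2 f=12, (6,1) g=1 f=12]
step 2: expand (3,0) (f=12, h=9) → closed; open now [(2,0) g=4 f=12, (3,1) g=4 f=12, (4,1) g=3 f=12, (5,1) g=2 f=12, (6,1) g=1 f=12]
step 3: expand (2,0) (f=12, h=8) → closed; open now [(1,0) g=5 f=12, (2,1) g=5 f=12, (3,1) g=4 f=12, (4,1) g=3 f=12, (5,1) g=2 f=12, (6,1) g=1 f=12]
step 4: expand (1,0) (f=12, h=7) → closed; open now [(0,0) g=6 f=12, (2,1) g=5 f=12, (3,1) g=4 f=12, (4,1) g=3 f=12, (5,1) g=2 f=12, (6,1) g=1 f=12]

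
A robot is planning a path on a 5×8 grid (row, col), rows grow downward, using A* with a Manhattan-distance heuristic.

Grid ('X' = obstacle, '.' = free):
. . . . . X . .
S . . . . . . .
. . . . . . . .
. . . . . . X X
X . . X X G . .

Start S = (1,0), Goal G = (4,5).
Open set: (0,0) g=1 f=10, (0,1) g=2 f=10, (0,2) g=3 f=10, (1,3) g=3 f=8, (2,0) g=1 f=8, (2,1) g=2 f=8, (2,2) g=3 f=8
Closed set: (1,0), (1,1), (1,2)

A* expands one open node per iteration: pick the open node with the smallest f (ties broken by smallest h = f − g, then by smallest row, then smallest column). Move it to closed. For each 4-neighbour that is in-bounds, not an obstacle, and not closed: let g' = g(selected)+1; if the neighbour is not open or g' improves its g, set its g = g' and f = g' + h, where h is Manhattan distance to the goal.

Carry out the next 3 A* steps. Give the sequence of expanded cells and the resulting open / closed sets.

order=[(1,3) → (1,4) → (1,5)]; open=[(0,0) g=1 f=10, (0,1) g=2 f=10, (0,2) g=3 f=10, (0,3) g=4 f=10, (0,4) g=5 f=10, (1,6) g=6 f=10, (2,0) g=1 f=8, (2,1) g=2 f=8, (2,2) g=3 f=8, (2,3) g=4 f=8, (2,4) g=5 f=8, (2,5) g=6 f=8]; closed=[(1,0), (1,1), (1,2), (1,3), (1,4), (1,5)]

step 1: expand (1,3) (f=8, h=5) → closed; open now [(0,0) g=1 f=10, (0,1) g=2 f=10, (0,2) g=3 f=10, (0,3) g=4 f=10, (1,4) g=4 f=8, (2,0) g=1 f=8, (2,1) g=2 f=8, (2,2) g=3 f=8, (2,3) g=4 f=8]
step 2: expand (1,4) (f=8, h=4) → closed; open now [(0,0) g=1 f=10, (0,1) g=2 f=10, (0,2) g=3 f=10, (0,3) g=4 f=10, (0,4) g=5 f=10, (1,5) g=5 f=8, (2,0) g=1 f=8, (2,1) g=2 f=8, (2,2) g=3 f=8, (2,3) g=4 f=8, (2,4) g=5 f=8]
step 3: expand (1,5) (f=8, h=3) → closed; open now [(0,0) g=1 f=10, (0,1) g=2 f=10, (0,2) g=3 f=10, (0,3) g=4 f=10, (0,4) g=5 f=10, (1,6) g=6 f=10, (2,0) g=1 f=8, (2,1) g=2 f=8, (2,2) g=3 f=8, (2,3) g=4 f=8, (2,4) g=5 f=8, (2,5) g=6 f=8]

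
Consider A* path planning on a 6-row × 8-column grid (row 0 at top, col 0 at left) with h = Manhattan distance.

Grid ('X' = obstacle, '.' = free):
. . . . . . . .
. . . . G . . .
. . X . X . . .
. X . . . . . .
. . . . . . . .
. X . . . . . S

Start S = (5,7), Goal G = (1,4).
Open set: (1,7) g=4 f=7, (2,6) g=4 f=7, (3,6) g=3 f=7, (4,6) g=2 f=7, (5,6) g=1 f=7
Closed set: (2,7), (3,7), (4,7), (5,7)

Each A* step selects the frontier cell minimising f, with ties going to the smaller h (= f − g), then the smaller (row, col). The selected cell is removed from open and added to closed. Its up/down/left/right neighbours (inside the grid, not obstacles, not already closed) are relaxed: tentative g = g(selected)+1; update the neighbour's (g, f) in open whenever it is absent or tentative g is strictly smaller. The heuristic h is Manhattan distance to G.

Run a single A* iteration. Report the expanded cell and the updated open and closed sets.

step 1: expand (1,7) (f=7, h=3) → closed; open now [(0,7) g=5 f=9, (1,6) g=5 f=7, (2,6) g=4 f=7, (3,6) g=3 f=7, (4,6) g=2 f=7, (5,6) g=1 f=7]

expanded=(1,7); open=[(0,7) g=5 f=9, (1,6) g=5 f=7, (2,6) g=4 f=7, (3,6) g=3 f=7, (4,6) g=2 f=7, (5,6) g=1 f=7]; closed=[(1,7), (2,7), (3,7), (4,7), (5,7)]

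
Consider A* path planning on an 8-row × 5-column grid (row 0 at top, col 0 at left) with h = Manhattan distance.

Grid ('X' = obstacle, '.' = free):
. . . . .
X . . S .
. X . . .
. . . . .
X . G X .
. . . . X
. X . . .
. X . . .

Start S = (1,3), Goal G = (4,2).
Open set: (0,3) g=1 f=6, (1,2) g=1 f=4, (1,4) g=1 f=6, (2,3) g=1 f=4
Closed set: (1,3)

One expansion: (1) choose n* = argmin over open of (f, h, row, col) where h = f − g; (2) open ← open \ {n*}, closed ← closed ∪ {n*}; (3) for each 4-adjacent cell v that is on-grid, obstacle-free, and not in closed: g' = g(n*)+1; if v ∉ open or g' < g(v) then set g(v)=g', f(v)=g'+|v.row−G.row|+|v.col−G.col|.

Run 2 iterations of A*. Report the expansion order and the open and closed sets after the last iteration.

order=[(1,2) → (2,2)]; open=[(0,2) g=2 f=6, (0,3) g=1 f=6, (1,1) g=2 f=6, (1,4) g=1 f=6, (2,3) g=1 f=4, (3,2) g=3 f=4]; closed=[(1,2), (1,3), (2,2)]

step 1: expand (1,2) (f=4, h=3) → closed; open now [(0,2) g=2 f=6, (0,3) g=1 f=6, (1,1) g=2 f=6, (1,4) g=1 f=6, (2,2) g=2 f=4, (2,3) g=1 f=4]
step 2: expand (2,2) (f=4, h=2) → closed; open now [(0,2) g=2 f=6, (0,3) g=1 f=6, (1,1) g=2 f=6, (1,4) g=1 f=6, (2,3) g=1 f=4, (3,2) g=3 f=4]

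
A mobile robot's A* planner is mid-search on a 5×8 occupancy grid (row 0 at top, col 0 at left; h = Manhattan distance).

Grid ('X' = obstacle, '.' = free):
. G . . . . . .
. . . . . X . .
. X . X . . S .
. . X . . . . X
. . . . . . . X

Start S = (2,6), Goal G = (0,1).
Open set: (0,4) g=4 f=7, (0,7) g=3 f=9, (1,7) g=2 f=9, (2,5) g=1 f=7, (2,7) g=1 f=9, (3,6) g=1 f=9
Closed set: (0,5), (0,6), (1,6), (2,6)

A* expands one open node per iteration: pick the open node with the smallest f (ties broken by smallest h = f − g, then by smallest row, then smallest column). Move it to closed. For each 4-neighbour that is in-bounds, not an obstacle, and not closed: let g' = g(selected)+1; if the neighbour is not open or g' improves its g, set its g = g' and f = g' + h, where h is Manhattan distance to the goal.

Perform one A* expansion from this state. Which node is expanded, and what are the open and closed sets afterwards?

expanded=(0,4); open=[(0,3) g=5 f=7, (0,7) g=3 f=9, (1,4) g=5 f=9, (1,7) g=2 f=9, (2,5) g=1 f=7, (2,7) g=1 f=9, (3,6) g=1 f=9]; closed=[(0,4), (0,5), (0,6), (1,6), (2,6)]

step 1: expand (0,4) (f=7, h=3) → closed; open now [(0,3) g=5 f=7, (0,7) g=3 f=9, (1,4) g=5 f=9, (1,7) g=2 f=9, (2,5) g=1 f=7, (2,7) g=1 f=9, (3,6) g=1 f=9]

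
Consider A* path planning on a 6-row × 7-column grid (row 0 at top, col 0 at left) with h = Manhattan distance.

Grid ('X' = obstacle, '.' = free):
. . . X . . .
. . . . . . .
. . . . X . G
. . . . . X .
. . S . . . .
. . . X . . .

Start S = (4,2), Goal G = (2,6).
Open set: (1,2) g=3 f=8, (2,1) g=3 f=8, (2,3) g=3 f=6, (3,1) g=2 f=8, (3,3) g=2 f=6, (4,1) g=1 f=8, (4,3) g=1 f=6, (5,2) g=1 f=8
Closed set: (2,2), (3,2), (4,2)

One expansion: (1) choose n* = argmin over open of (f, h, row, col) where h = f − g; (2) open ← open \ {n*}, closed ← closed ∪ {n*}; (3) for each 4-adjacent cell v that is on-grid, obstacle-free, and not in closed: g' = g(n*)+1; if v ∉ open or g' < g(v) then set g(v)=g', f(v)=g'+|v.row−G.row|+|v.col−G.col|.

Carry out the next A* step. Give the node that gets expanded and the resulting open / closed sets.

expanded=(2,3); open=[(1,2) g=3 f=8, (1,3) g=4 f=8, (2,1) g=3 f=8, (3,1) g=2 f=8, (3,3) g=2 f=6, (4,1) g=1 f=8, (4,3) g=1 f=6, (5,2) g=1 f=8]; closed=[(2,2), (2,3), (3,2), (4,2)]

step 1: expand (2,3) (f=6, h=3) → closed; open now [(1,2) g=3 f=8, (1,3) g=4 f=8, (2,1) g=3 f=8, (3,1) g=2 f=8, (3,3) g=2 f=6, (4,1) g=1 f=8, (4,3) g=1 f=6, (5,2) g=1 f=8]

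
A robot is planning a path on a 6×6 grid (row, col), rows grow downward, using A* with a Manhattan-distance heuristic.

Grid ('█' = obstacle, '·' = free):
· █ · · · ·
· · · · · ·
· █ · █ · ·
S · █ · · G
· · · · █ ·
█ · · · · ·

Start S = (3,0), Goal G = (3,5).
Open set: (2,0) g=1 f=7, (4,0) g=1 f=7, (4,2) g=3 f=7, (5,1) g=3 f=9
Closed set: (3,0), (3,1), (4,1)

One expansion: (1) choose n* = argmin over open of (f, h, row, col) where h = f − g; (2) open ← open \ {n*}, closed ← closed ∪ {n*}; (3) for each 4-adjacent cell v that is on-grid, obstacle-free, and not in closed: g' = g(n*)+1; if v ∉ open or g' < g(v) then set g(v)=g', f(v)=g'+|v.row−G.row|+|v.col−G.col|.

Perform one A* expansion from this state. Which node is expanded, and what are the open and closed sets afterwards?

expanded=(4,2); open=[(2,0) g=1 f=7, (4,0) g=1 f=7, (4,3) g=4 f=7, (5,1) g=3 f=9, (5,2) g=4 f=9]; closed=[(3,0), (3,1), (4,1), (4,2)]

step 1: expand (4,2) (f=7, h=4) → closed; open now [(2,0) g=1 f=7, (4,0) g=1 f=7, (4,3) g=4 f=7, (5,1) g=3 f=9, (5,2) g=4 f=9]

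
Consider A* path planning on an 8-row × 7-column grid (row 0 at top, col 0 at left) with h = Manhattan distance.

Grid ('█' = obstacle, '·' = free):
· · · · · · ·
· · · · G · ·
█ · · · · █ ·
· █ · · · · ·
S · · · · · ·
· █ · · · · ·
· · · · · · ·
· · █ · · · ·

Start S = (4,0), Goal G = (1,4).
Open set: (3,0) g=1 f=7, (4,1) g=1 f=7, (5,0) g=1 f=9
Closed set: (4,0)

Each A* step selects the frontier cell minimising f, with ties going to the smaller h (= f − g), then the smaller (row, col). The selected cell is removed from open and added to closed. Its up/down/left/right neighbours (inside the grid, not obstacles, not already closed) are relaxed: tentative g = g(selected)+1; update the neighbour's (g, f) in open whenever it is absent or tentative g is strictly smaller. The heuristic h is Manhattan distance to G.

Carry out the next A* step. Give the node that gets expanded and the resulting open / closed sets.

expanded=(3,0); open=[(4,1) g=1 f=7, (5,0) g=1 f=9]; closed=[(3,0), (4,0)]

step 1: expand (3,0) (f=7, h=6) → closed; open now [(4,1) g=1 f=7, (5,0) g=1 f=9]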